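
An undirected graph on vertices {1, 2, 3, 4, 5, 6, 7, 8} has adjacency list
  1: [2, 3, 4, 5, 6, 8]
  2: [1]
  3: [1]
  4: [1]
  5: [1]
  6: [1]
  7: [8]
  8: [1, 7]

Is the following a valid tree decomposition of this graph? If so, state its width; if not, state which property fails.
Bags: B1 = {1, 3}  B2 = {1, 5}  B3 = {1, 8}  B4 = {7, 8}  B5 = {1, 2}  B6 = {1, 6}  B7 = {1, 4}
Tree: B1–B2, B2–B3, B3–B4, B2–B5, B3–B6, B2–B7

Yes; width 1.

Every vertex of G appears in some bag (union = {1, 2, 3, 4, 5, 6, 7, 8}); every edge is covered by a bag; and for each vertex v the set of bags containing v is connected in the bag tree. The decomposition is therefore valid. The largest bag has 2 vertices, so the width is 1.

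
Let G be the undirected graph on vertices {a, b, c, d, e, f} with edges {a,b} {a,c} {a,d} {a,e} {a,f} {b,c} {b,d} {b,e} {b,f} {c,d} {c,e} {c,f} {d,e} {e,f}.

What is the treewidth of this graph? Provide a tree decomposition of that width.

Treewidth 4.
One optimal decomposition is:
Bags: B1 = {a, b, c, d, e}  B2 = {a, b, c, e, f}
Tree: B1–B2

Each bag holds 5 vertices, so the decomposition has width 4, which upper-bounds the treewidth. For the lower bound, the 5 vertices {a, b, c, d, e} are pairwise adjacent, and any tree decomposition puts a clique entirely inside one bag — forcing width ≥ 4. Therefore the treewidth is 4.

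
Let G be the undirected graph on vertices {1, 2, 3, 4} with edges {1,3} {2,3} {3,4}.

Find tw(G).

1

A width-1 tree decomposition is:
Bags: B1 = {2, 3}  B2 = {3, 4}  B3 = {1, 3}
Tree: B1–B2, B2–B3
The largest bag has 2 vertices, giving width 1; this decomposition certifies tw(G) ≤ 1. Any graph with an edge has treewidth ≥ 1, and G has the edge 3–2. Therefore the treewidth is 1.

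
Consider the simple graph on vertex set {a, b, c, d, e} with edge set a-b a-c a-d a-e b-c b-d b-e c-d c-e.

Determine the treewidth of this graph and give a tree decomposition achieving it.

Treewidth 3.
One such decomposition:
Bags: B1 = {a, b, c, d}  B2 = {a, b, c, e}
Tree: B1–B2

The largest bag has 4 vertices, giving width 3; this decomposition certifies tw(G) ≤ 3. For the lower bound, the 4 vertices {a, b, c, d} are pairwise adjacent, and any tree decomposition puts a clique entirely inside one bag — forcing width ≥ 3. Therefore the treewidth is 3.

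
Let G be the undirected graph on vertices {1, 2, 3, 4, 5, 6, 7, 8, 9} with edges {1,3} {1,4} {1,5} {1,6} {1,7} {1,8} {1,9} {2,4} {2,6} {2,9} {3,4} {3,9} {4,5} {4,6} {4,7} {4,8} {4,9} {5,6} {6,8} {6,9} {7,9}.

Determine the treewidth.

A width-3 tree decomposition is:
Bags: B1 = {1, 3, 4, 9}  B2 = {1, 4, 7, 9}  B3 = {1, 4, 6, 9}  B4 = {2, 4, 6, 9}  B5 = {1, 4, 5, 6}  B6 = {1, 4, 6, 8}
Tree: B1–B2, B1–B3, B3–B4, B3–B5, B3–B6
Every bag has size at most 4, so the width is 4 − 1 = 3 and tw(G) ≤ 3. Conversely, {1, 3, 4, 9} is a clique of size 4, and the vertices of any clique must share a bag in every tree decomposition; so some bag has ≥ 4 vertices and tw(G) ≥ 3. Therefore the treewidth is 3.

3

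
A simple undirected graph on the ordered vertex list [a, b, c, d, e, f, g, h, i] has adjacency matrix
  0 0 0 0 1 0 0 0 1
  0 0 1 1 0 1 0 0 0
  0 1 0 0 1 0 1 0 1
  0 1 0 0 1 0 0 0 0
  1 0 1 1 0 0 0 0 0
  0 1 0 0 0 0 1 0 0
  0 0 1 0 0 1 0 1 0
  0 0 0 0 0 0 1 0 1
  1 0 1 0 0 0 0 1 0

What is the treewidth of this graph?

A width-3 tree decomposition is:
Bags: B1 = {f, g, h, i}  B2 = {c, f, g, i}  B3 = {b, c, f, i}  B4 = {a, b, c, i}  B5 = {a, b, c, e}  B6 = {a, b, d, e}
Tree: B1–B2, B2–B3, B3–B4, B4–B5, B5–B6
The largest bag has 4 vertices, giving width 3; this decomposition certifies tw(G) ≤ 3. For the lower bound: the 4 vertex sets {f,g,h}, {i}, {c}, {a,b,d,e} are disjoint, each induces a connected subgraph, and every pair is joined by at least one edge of G. Contracting each set to a single vertex therefore yields K_{4} as a minor, and since treewidth is minor-monotone, tw(G) ≥ tw(K_{4}) = 3. Hence tw(G) = 3 exactly.

3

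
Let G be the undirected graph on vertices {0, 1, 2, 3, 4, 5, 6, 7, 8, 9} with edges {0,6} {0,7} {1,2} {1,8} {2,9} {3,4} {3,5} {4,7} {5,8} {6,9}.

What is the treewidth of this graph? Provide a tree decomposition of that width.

Every bag has size at most 3, so the width is 3 − 1 = 2 and tw(G) ≤ 2. For the lower bound, G contains the cycle 8–1–2–9–6–0–7–4–3–5–8, so G is not a forest; only forests have treewidth ≤ 1, hence tw(G) ≥ 2. The upper and lower bounds meet at 2, so that is the treewidth.

Treewidth 2.
One such decomposition:
Bags: B1 = {1, 2, 8}  B2 = {2, 8, 9}  B3 = {6, 8, 9}  B4 = {0, 6, 8}  B5 = {0, 7, 8}  B6 = {4, 7, 8}  B7 = {3, 4, 8}  B8 = {3, 5, 8}
Tree: B1–B2, B2–B3, B3–B4, B4–B5, B5–B6, B6–B7, B7–B8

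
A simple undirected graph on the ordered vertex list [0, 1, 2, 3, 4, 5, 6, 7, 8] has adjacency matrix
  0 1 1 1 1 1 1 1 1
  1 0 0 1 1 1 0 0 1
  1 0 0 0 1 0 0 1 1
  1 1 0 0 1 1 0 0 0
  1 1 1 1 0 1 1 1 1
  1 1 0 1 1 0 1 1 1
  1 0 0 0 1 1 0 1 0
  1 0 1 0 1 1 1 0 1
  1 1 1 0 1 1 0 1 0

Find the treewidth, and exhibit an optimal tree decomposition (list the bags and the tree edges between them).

Each bag holds 5 vertices, so the decomposition has width 4, which upper-bounds the treewidth. Conversely, {0, 2, 4, 7, 8} is a clique of size 5, and the vertices of any clique must share a bag in every tree decomposition; so some bag has ≥ 5 vertices and tw(G) ≥ 4. The upper and lower bounds meet at 4, so that is the treewidth.

Treewidth 4.
One optimal decomposition is:
Bags: B1 = {0, 1, 4, 5, 8}  B2 = {0, 4, 5, 7, 8}  B3 = {0, 4, 5, 6, 7}  B4 = {0, 1, 3, 4, 5}  B5 = {0, 2, 4, 7, 8}
Tree: B1–B2, B2–B3, B1–B4, B2–B5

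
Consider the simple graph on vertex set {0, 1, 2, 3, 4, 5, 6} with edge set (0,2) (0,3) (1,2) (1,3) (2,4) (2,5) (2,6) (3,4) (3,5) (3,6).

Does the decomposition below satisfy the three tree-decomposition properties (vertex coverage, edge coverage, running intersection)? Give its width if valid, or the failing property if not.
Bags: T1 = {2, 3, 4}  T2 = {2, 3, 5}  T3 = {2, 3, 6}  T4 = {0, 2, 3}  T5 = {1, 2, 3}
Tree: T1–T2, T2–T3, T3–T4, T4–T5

Yes; width 2.

Every vertex of G appears in some bag (union = {0, 1, 2, 3, 4, 5, 6}); every edge is covered by a bag; and for each vertex v the set of bags containing v is connected in the bag tree. The decomposition is therefore valid. The largest bag has 3 vertices, so the width is 2.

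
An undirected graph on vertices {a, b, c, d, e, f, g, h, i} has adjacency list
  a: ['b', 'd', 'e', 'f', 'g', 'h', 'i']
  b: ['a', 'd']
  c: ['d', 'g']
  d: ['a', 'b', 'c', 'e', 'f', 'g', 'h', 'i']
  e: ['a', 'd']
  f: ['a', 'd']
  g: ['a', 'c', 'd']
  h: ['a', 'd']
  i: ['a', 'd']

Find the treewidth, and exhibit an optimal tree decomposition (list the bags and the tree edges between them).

Every bag has size at most 3, so the width is 3 − 1 = 2 and tw(G) ≤ 2. Conversely, {c, d, g} is a clique of size 3, and the vertices of any clique must share a bag in every tree decomposition; so some bag has ≥ 3 vertices and tw(G) ≥ 2. Therefore the treewidth is 2.

Treewidth 2.
One such decomposition:
Bags: B1 = {a, d, e}  B2 = {a, d, g}  B3 = {c, d, g}  B4 = {a, d, h}  B5 = {a, d, f}  B6 = {a, b, d}  B7 = {a, d, i}
Tree: B1–B2, B2–B3, B2–B4, B2–B5, B2–B6, B1–B7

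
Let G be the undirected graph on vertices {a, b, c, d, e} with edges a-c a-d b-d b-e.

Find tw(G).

A width-1 tree decomposition is:
Bags: B1 = {a, c}  B2 = {a, d}  B3 = {b, d}  B4 = {b, e}
Tree: B1–B2, B2–B3, B3–B4
The largest bag has 2 vertices, giving width 1; this decomposition certifies tw(G) ≤ 1. Since G has at least one edge (e.g. c–a), it is not an edgeless graph, so tw(G) ≥ 1. Therefore the treewidth is 1.

1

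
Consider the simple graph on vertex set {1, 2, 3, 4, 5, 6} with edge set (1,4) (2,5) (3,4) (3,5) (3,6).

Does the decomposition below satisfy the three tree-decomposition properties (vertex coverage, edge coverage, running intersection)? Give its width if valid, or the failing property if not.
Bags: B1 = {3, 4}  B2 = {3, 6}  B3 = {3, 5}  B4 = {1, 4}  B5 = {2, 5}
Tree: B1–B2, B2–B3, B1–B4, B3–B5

Yes; width 1.

Vertex coverage: the bags together contain {1, 2, 3, 4, 5, 6}, the full vertex set. Edge coverage: each edge of G has both endpoints in at least one bag. Running intersection: for every vertex, the bags containing it form a connected subtree. All three properties hold, so this is a valid tree decomposition of width max|bag| − 1 = 1, and hence tw(G) ≤ 1.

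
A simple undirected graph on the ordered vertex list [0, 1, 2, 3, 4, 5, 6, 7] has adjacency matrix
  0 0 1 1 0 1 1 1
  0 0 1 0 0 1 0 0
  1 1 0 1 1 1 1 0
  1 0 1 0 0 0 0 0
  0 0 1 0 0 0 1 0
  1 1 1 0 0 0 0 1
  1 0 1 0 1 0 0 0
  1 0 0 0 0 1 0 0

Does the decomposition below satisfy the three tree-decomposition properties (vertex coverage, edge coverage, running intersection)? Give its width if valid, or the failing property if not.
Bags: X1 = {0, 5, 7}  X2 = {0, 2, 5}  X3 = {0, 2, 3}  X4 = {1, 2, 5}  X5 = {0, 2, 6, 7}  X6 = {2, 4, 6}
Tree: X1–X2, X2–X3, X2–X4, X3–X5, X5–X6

No — bags containing vertex 7 are not connected in the tree.

A tree decomposition must satisfy three properties: every vertex lies in some bag; for every edge, both endpoints lie together in some bag; and for every vertex, the bags containing it form a connected subtree. Here bags containing vertex 7 are not connected in the tree, so the decomposition is invalid.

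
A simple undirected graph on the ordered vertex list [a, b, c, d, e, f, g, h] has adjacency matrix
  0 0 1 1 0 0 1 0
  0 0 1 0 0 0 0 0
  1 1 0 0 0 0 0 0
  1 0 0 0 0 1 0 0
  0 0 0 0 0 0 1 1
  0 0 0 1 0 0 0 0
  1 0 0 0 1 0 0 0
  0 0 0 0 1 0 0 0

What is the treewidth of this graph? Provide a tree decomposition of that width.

Each bag holds 2 vertices, so the decomposition has width 1, which upper-bounds the treewidth. Any graph with an edge has treewidth ≥ 1, and G has the edge g–e. Combining the bounds, tw(G) = 1.

Treewidth 1.
One such decomposition:
Bags: B1 = {e, g}  B2 = {a, g}  B3 = {a, c}  B4 = {e, h}  B5 = {a, d}  B6 = {b, c}  B7 = {d, f}
Tree: B1–B2, B2–B3, B1–B4, B3–B5, B3–B6, B5–B7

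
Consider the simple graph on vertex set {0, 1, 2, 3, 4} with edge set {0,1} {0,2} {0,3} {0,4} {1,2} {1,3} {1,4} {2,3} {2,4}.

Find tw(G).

A width-3 tree decomposition is:
Bags: B1 = {0, 1, 2, 4}  B2 = {0, 1, 2, 3}
Tree: B1–B2
Every bag has size at most 4, so the width is 4 − 1 = 3 and tw(G) ≤ 3. On the other hand G contains the 4-clique {0, 1, 2, 3}. A clique must lie in a single bag of any decomposition, so no decomposition can have width below 3. The upper and lower bounds meet at 3, so that is the treewidth.

3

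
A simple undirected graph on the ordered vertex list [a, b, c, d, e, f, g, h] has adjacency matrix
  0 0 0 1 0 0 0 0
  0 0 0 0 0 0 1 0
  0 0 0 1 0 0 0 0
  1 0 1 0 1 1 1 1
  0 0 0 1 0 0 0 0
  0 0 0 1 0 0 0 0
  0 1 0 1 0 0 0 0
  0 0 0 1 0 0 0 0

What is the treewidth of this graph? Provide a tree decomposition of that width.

Treewidth 1.
One such decomposition:
Bags: B1 = {d, h}  B2 = {d, g}  B3 = {a, d}  B4 = {c, d}  B5 = {d, e}  B6 = {d, f}  B7 = {b, g}
Tree: B1–B2, B2–B3, B3–B4, B1–B5, B1–B6, B2–B7

The largest bag has 2 vertices, giving width 1; this decomposition certifies tw(G) ≤ 1. G has an edge, so its treewidth is at least 1. Hence tw(G) = 1 exactly.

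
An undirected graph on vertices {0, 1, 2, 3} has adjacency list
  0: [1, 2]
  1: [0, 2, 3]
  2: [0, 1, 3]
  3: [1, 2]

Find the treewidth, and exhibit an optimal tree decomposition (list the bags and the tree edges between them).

Each bag holds 3 vertices, so the decomposition has width 2, which upper-bounds the treewidth. On the other hand G contains the 3-clique {0, 1, 2}. A clique must lie in a single bag of any decomposition, so no decomposition can have width below 2. Therefore the treewidth is 2.

Treewidth 2.
One optimal decomposition is:
Bags: B1 = {1, 2, 3}  B2 = {0, 1, 2}
Tree: B1–B2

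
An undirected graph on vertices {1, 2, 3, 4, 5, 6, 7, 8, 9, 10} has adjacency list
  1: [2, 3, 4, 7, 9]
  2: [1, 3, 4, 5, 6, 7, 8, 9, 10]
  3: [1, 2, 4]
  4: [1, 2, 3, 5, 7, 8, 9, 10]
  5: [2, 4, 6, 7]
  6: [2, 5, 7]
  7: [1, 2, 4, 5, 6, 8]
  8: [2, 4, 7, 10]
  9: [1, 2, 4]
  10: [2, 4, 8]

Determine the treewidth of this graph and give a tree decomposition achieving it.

The largest bag has 4 vertices, giving width 3; this decomposition certifies tw(G) ≤ 3. Conversely, {2, 4, 8, 10} is a clique of size 4, and the vertices of any clique must share a bag in every tree decomposition; so some bag has ≥ 4 vertices and tw(G) ≥ 3. Therefore the treewidth is 3.

Treewidth 3.
One optimal decomposition is:
Bags: B1 = {2, 4, 7, 8}  B2 = {2, 4, 5, 7}  B3 = {1, 2, 4, 7}  B4 = {1, 2, 3, 4}  B5 = {1, 2, 4, 9}  B6 = {2, 4, 8, 10}  B7 = {2, 5, 6, 7}
Tree: B1–B2, B2–B3, B3–B4, B4–B5, B1–B6, B2–B7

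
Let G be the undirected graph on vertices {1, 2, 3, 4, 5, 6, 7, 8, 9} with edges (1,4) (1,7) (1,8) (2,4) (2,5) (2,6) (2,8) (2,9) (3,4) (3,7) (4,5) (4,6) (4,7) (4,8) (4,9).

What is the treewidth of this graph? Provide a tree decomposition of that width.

Treewidth 2.
One optimal decomposition is:
Bags: B1 = {2, 4, 6}  B2 = {2, 4, 9}  B3 = {2, 4, 5}  B4 = {2, 4, 8}  B5 = {1, 4, 8}  B6 = {1, 4, 7}  B7 = {3, 4, 7}
Tree: B1–B2, B1–B3, B3–B4, B4–B5, B5–B6, B6–B7

Each bag holds 3 vertices, so the decomposition has width 2, which upper-bounds the treewidth. On the other hand G contains the 3-clique {1, 4, 8}. A clique must lie in a single bag of any decomposition, so no decomposition can have width below 2. Combining the bounds, tw(G) = 2.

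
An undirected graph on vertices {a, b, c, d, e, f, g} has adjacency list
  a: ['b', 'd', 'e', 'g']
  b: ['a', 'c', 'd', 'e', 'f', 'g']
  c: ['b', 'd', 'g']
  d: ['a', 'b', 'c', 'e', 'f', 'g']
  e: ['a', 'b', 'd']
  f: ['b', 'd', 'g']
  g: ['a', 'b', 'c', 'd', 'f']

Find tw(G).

3

A width-3 tree decomposition is:
Bags: B1 = {b, c, d, g}  B2 = {a, b, d, g}  B3 = {b, d, f, g}  B4 = {a, b, d, e}
Tree: B1–B2, B1–B3, B2–B4
The largest bag has 4 vertices, giving width 3; this decomposition certifies tw(G) ≤ 3. Conversely, {b, d, f, g} is a clique of size 4, and the vertices of any clique must share a bag in every tree decomposition; so some bag has ≥ 4 vertices and tw(G) ≥ 3. Hence tw(G) = 3 exactly.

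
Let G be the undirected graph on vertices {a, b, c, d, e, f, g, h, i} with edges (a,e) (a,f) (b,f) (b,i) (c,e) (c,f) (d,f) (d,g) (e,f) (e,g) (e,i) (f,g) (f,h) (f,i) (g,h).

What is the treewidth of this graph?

2

A width-2 tree decomposition is:
Bags: B1 = {e, f, g}  B2 = {e, f, i}  B3 = {c, e, f}  B4 = {d, f, g}  B5 = {b, f, i}  B6 = {a, e, f}  B7 = {f, g, h}
Tree: B1–B2, B2–B3, B1–B4, B2–B5, B2–B6, B1–B7
Every bag has size at most 3, so the width is 3 − 1 = 2 and tw(G) ≤ 2. For the lower bound, the 3 vertices {d, f, g} are pairwise adjacent, and any tree decomposition puts a clique entirely inside one bag — forcing width ≥ 2. Combining the bounds, tw(G) = 2.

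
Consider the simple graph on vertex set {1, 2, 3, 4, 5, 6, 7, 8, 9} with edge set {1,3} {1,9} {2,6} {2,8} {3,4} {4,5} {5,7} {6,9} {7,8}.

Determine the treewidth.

A width-2 tree decomposition is:
Bags: B1 = {1, 3, 9}  B2 = {3, 6, 9}  B3 = {2, 3, 6}  B4 = {2, 3, 8}  B5 = {3, 7, 8}  B6 = {3, 5, 7}  B7 = {3, 4, 5}
Tree: B1–B2, B2–B3, B3–B4, B4–B5, B5–B6, B6–B7
The largest bag has 3 vertices, giving width 2; this decomposition certifies tw(G) ≤ 2. Since 3–1–9–6–2–8–7–5–4–3 is a cycle in G, G is not acyclic. Forests are exactly the graphs of treewidth ≤ 1, so tw(G) ≥ 2. Hence tw(G) = 2 exactly.

2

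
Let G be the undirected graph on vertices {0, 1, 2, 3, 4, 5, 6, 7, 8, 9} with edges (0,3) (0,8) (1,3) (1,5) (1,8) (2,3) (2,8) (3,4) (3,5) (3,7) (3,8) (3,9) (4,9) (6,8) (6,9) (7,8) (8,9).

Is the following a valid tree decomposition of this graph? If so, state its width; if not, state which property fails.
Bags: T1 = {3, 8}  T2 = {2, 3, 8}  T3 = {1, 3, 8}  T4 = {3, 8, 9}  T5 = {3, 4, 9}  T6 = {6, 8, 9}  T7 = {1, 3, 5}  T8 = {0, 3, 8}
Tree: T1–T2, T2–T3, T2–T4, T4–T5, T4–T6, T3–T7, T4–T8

A tree decomposition must satisfy three properties: every vertex lies in some bag; for every edge, both endpoints lie together in some bag; and for every vertex, the bags containing it form a connected subtree. Here vertex 7 appears in no bag, so the decomposition is invalid.

No — vertex 7 appears in no bag.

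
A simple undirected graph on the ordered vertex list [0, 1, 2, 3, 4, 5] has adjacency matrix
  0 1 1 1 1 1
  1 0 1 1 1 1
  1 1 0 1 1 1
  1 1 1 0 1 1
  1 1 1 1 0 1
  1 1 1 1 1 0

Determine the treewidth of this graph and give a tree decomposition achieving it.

Treewidth 5.
One such decomposition:
Bags: B1 = {0, 1, 2, 3, 4, 5}
Tree: (single bag)

A single bag containing all 6 vertices is trivially a valid decomposition of width 5. For the lower bound, the 6 vertices {0, 1, 2, 3, 4, 5} are pairwise adjacent, and any tree decomposition puts a clique entirely inside one bag — forcing width ≥ 5. The upper and lower bounds meet at 5, so that is the treewidth.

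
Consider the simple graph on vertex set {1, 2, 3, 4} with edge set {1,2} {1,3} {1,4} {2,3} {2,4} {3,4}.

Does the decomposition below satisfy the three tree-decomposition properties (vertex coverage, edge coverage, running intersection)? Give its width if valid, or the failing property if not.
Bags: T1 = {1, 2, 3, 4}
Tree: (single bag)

Every vertex of G appears in some bag (union = {1, 2, 3, 4}); every edge is covered by a bag; and for each vertex v the set of bags containing v is connected in the bag tree. The decomposition is therefore valid. The largest bag has 4 vertices, so the width is 3.

Yes; width 3.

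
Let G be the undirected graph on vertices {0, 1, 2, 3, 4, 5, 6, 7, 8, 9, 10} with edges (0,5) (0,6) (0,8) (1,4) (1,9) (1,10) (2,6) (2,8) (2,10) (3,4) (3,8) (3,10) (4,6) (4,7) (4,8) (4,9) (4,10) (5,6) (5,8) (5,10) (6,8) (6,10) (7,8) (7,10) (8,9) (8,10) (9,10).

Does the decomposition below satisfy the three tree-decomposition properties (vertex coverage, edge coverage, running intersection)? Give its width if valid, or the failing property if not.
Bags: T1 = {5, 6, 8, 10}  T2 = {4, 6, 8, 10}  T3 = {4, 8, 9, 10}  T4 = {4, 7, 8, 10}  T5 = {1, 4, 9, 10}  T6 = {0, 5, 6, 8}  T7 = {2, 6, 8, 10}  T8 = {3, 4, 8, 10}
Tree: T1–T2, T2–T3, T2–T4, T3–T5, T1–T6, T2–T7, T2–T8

Yes; width 3.

Checking the three conditions: (i) the bags cover all of {0, 1, 2, 3, 4, 5, 6, 7, 8, 9, 10}; (ii) for each edge, some bag contains both endpoints; (iii) the bags containing any fixed vertex form a subtree. All hold, so the decomposition is valid with width 4 − 1 = 3.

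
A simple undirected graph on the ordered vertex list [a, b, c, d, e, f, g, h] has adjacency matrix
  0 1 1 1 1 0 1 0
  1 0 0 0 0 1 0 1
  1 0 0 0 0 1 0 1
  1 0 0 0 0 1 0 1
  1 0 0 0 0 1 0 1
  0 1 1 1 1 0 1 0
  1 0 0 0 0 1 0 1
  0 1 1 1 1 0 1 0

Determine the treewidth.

3

A width-3 tree decomposition is:
Bags: B1 = {a, f, g, h}  B2 = {a, d, f, h}  B3 = {a, e, f, h}  B4 = {a, b, f, h}  B5 = {a, c, f, h}
Tree: B1–B2, B2–B3, B3–B4, B4–B5
Every bag has size at most 4, so the width is 4 − 1 = 3 and tw(G) ≤ 3. For the lower bound: the 4 vertex sets {f,g}, {d,h}, {a}, {e} are disjoint, each induces a connected subgraph, and every pair is joined by at least one edge of G. Contracting each set to a single vertex therefore yields K_{4} as a minor, and since treewidth is minor-monotone, tw(G) ≥ tw(K_{4}) = 3. Hence tw(G) = 3 exactly.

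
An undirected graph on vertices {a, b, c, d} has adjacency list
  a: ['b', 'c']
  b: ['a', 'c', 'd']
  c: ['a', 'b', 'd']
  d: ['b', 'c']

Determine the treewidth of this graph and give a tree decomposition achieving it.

The largest bag has 3 vertices, giving width 2; this decomposition certifies tw(G) ≤ 2. For the lower bound, the 3 vertices {b, c, d} are pairwise adjacent, and any tree decomposition puts a clique entirely inside one bag — forcing width ≥ 2. Combining the bounds, tw(G) = 2.

Treewidth 2.
Bags: B1 = {a, b, c}  B2 = {b, c, d}
Tree: B1–B2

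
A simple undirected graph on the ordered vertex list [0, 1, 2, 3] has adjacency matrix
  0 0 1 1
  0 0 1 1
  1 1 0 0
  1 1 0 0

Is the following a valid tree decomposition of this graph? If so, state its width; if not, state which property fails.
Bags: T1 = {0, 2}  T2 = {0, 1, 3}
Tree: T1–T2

No — edge (1,2) lies in no bag.

A tree decomposition must satisfy three properties: every vertex lies in some bag; for every edge, both endpoints lie together in some bag; and for every vertex, the bags containing it form a connected subtree. Here edge (1,2) lies in no bag, so the decomposition is invalid.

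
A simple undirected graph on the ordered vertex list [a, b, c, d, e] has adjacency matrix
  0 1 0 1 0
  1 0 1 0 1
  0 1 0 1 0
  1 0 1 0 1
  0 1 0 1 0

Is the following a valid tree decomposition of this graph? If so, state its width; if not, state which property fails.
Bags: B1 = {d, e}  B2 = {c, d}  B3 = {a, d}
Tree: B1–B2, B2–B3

No — vertex b appears in no bag.

A tree decomposition must satisfy three properties: every vertex lies in some bag; for every edge, both endpoints lie together in some bag; and for every vertex, the bags containing it form a connected subtree. Here vertex b appears in no bag, so the decomposition is invalid.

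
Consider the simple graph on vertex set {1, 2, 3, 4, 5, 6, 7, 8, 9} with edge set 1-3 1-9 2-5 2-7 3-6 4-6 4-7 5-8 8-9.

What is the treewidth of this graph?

2

A width-2 tree decomposition is:
Bags: B1 = {1, 3, 9}  B2 = {3, 6, 9}  B3 = {4, 6, 9}  B4 = {4, 7, 9}  B5 = {2, 7, 9}  B6 = {2, 5, 9}  B7 = {5, 8, 9}
Tree: B1–B2, B2–B3, B3–B4, B4–B5, B5–B6, B6–B7
The largest bag has 3 vertices, giving width 2; this decomposition certifies tw(G) ≤ 2. Since 9–1–3–6–4–7–2–5–8–9 is a cycle in G, G is not acyclic. Forests are exactly the graphs of treewidth ≤ 1, so tw(G) ≥ 2. Combining the bounds, tw(G) = 2.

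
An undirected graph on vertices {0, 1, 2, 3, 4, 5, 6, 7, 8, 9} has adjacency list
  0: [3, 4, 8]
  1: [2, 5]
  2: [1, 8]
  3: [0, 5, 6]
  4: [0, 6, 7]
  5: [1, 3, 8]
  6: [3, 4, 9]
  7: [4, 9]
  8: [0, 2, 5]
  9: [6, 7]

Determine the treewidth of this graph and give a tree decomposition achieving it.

The largest bag has 3 vertices, giving width 2; this decomposition certifies tw(G) ≤ 2. Since 7–9–6–4–7 is a cycle in G, G is not acyclic. Forests are exactly the graphs of treewidth ≤ 1, so tw(G) ≥ 2. Therefore the treewidth is 2.

Treewidth 2.
Bags: B1 = {4, 7, 9}  B2 = {4, 6, 9}  B3 = {0, 4, 6}  B4 = {0, 3, 6}  B5 = {0, 3, 8}  B6 = {3, 5, 8}  B7 = {2, 5, 8}  B8 = {1, 2, 5}
Tree: B1–B2, B2–B3, B3–B4, B4–B5, B5–B6, B6–B7, B7–B8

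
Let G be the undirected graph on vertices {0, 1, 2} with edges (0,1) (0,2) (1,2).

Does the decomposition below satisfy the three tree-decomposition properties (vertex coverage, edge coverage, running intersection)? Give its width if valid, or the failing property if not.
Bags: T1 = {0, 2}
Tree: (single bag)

No — vertex 1 appears in no bag.

A tree decomposition must satisfy three properties: every vertex lies in some bag; for every edge, both endpoints lie together in some bag; and for every vertex, the bags containing it form a connected subtree. Here vertex 1 appears in no bag, so the decomposition is invalid.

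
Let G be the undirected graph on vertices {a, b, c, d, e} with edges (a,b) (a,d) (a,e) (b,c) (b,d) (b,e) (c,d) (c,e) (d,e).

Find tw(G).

A width-3 tree decomposition is:
Bags: B1 = {b, c, d, e}  B2 = {a, b, d, e}
Tree: B1–B2
The largest bag has 4 vertices, giving width 3; this decomposition certifies tw(G) ≤ 3. Conversely, {b, c, d, e} is a clique of size 4, and the vertices of any clique must share a bag in every tree decomposition; so some bag has ≥ 4 vertices and tw(G) ≥ 3. Combining the bounds, tw(G) = 3.

3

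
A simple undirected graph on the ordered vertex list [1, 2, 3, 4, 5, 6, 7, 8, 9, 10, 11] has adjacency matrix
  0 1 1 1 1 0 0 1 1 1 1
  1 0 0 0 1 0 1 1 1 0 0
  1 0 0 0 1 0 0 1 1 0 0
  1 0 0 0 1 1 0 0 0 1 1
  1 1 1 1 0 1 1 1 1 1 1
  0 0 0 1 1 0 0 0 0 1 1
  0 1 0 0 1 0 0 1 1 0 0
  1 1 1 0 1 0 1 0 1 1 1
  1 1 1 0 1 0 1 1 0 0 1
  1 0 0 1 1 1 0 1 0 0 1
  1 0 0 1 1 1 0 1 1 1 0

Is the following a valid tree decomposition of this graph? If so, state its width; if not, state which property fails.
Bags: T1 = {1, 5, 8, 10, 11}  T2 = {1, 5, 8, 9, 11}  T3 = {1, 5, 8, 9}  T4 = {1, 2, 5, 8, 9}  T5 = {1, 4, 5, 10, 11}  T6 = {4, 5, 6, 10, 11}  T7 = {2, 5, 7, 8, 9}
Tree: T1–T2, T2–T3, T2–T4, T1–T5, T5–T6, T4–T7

No — vertex 3 appears in no bag.

A tree decomposition must satisfy three properties: every vertex lies in some bag; for every edge, both endpoints lie together in some bag; and for every vertex, the bags containing it form a connected subtree. Here vertex 3 appears in no bag, so the decomposition is invalid.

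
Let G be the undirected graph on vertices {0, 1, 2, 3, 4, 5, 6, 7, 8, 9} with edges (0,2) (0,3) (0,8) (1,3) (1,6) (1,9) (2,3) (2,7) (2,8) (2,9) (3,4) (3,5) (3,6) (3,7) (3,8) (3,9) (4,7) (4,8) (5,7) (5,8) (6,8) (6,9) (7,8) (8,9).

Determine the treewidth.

3

A width-3 tree decomposition is:
Bags: B1 = {2, 3, 8, 9}  B2 = {2, 3, 7, 8}  B3 = {3, 5, 7, 8}  B4 = {3, 6, 8, 9}  B5 = {1, 3, 6, 9}  B6 = {3, 4, 7, 8}  B7 = {0, 2, 3, 8}
Tree: B1–B2, B2–B3, B1–B4, B4–B5, B3–B6, B1–B7
The largest bag has 4 vertices, giving width 3; this decomposition certifies tw(G) ≤ 3. Conversely, {0, 2, 3, 8} is a clique of size 4, and the vertices of any clique must share a bag in every tree decomposition; so some bag has ≥ 4 vertices and tw(G) ≥ 3. Therefore the treewidth is 3.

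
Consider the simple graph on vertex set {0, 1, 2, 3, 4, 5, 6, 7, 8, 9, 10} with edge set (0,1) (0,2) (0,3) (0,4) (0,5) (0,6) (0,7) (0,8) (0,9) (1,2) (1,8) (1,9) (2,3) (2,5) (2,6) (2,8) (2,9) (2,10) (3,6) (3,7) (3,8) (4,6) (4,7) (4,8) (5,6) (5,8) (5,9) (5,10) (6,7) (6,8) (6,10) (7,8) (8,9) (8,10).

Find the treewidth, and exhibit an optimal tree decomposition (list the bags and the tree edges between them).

Treewidth 4.
One such decomposition:
Bags: B1 = {0, 2, 5, 8, 9}  B2 = {0, 2, 5, 6, 8}  B3 = {0, 1, 2, 8, 9}  B4 = {2, 5, 6, 8, 10}  B5 = {0, 2, 3, 6, 8}  B6 = {0, 3, 6, 7, 8}  B7 = {0, 4, 6, 7, 8}
Tree: B1–B2, B1–B3, B2–B4, B2–B5, B5–B6, B6–B7

The largest bag has 5 vertices, giving width 4; this decomposition certifies tw(G) ≤ 4. For the lower bound, the 5 vertices {0, 1, 2, 8, 9} are pairwise adjacent, and any tree decomposition puts a clique entirely inside one bag — forcing width ≥ 4. Therefore the treewidth is 4.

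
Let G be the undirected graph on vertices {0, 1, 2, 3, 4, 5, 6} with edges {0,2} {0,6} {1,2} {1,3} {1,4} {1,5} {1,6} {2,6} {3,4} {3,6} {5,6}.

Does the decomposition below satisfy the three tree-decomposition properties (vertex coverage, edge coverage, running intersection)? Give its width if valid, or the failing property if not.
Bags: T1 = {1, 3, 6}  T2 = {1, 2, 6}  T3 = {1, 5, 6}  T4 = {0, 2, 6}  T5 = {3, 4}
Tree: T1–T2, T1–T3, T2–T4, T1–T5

No — edge (1,4) lies in no bag.

A tree decomposition must satisfy three properties: every vertex lies in some bag; for every edge, both endpoints lie together in some bag; and for every vertex, the bags containing it form a connected subtree. Here edge (1,4) lies in no bag, so the decomposition is invalid.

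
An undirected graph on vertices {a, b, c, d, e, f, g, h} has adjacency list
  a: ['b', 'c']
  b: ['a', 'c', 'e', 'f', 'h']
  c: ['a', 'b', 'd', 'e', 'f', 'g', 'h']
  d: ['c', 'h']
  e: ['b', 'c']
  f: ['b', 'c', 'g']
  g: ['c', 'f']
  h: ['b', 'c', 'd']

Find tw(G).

2

A width-2 tree decomposition is:
Bags: B1 = {b, c, h}  B2 = {b, c, f}  B3 = {c, d, h}  B4 = {a, b, c}  B5 = {c, f, g}  B6 = {b, c, e}
Tree: B1–B2, B1–B3, B2–B4, B2–B5, B2–B6
Every bag has size at most 3, so the width is 3 − 1 = 2 and tw(G) ≤ 2. Conversely, {c, d, h} is a clique of size 3, and the vertices of any clique must share a bag in every tree decomposition; so some bag has ≥ 3 vertices and tw(G) ≥ 2. Hence tw(G) = 2 exactly.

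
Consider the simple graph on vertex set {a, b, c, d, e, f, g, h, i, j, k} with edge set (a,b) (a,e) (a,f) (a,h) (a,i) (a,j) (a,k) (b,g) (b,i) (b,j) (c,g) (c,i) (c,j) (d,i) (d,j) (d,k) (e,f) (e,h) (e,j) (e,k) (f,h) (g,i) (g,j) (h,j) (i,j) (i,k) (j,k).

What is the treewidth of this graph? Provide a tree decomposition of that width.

Treewidth 3.
One optimal decomposition is:
Bags: B1 = {b, g, i, j}  B2 = {a, b, i, j}  B3 = {a, i, j, k}  B4 = {d, i, j, k}  B5 = {a, e, j, k}  B6 = {a, e, h, j}  B7 = {c, g, i, j}  B8 = {a, e, f, h}
Tree: B1–B2, B2–B3, B3–B4, B3–B5, B5–B6, B1–B7, B6–B8

Every bag has size at most 4, so the width is 4 − 1 = 3 and tw(G) ≤ 3. For the lower bound, the 4 vertices {a, e, h, j} are pairwise adjacent, and any tree decomposition puts a clique entirely inside one bag — forcing width ≥ 3. Therefore the treewidth is 3.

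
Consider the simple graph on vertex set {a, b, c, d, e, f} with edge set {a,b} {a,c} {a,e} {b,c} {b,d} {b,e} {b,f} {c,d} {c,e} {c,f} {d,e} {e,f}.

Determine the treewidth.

3

A width-3 tree decomposition is:
Bags: B1 = {b, c, d, e}  B2 = {a, b, c, e}  B3 = {b, c, e, f}
Tree: B1–B2, B2–B3
Every bag has size at most 4, so the width is 4 − 1 = 3 and tw(G) ≤ 3. On the other hand G contains the 4-clique {b, c, d, e}. A clique must lie in a single bag of any decomposition, so no decomposition can have width below 3. The upper and lower bounds meet at 3, so that is the treewidth.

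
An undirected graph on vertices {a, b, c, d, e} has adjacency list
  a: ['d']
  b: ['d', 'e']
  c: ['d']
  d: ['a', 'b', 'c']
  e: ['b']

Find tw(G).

A width-1 tree decomposition is:
Bags: B1 = {c, d}  B2 = {b, d}  B3 = {a, d}  B4 = {b, e}
Tree: B1–B2, B1–B3, B2–B4
Every bag has size at most 2, so the width is 2 − 1 = 1 and tw(G) ≤ 1. Any graph with an edge has treewidth ≥ 1, and G has the edge c–d. The upper and lower bounds meet at 1, so that is the treewidth.

1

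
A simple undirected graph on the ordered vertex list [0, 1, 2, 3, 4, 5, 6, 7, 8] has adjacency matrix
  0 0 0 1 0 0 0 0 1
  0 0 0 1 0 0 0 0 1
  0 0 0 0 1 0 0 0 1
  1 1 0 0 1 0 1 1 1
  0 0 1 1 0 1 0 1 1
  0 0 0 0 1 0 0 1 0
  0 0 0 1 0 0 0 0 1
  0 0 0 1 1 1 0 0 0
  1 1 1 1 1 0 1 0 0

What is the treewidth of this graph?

2

A width-2 tree decomposition is:
Bags: B1 = {3, 4, 7}  B2 = {3, 4, 8}  B3 = {2, 4, 8}  B4 = {3, 6, 8}  B5 = {4, 5, 7}  B6 = {1, 3, 8}  B7 = {0, 3, 8}
Tree: B1–B2, B2–B3, B2–B4, B1–B5, B4–B6, B2–B7
Every bag has size at most 3, so the width is 3 − 1 = 2 and tw(G) ≤ 2. For the lower bound, the 3 vertices {2, 4, 8} are pairwise adjacent, and any tree decomposition puts a clique entirely inside one bag — forcing width ≥ 2. Combining the bounds, tw(G) = 2.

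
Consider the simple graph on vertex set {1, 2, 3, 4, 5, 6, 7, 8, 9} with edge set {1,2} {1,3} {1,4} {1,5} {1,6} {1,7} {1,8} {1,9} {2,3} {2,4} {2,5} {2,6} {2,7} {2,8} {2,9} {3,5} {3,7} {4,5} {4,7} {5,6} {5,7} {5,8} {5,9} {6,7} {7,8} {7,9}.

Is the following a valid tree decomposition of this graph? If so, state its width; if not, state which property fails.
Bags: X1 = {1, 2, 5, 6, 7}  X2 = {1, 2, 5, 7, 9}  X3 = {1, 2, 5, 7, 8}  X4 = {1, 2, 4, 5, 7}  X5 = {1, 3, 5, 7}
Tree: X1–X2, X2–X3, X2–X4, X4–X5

A tree decomposition must satisfy three properties: every vertex lies in some bag; for every edge, both endpoints lie together in some bag; and for every vertex, the bags containing it form a connected subtree. Here edge (2,3) lies in no bag, so the decomposition is invalid.

No — edge (2,3) lies in no bag.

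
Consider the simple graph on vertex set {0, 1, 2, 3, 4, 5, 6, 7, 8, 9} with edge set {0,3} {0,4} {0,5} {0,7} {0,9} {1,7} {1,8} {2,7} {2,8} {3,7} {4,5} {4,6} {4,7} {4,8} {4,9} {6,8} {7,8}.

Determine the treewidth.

2

A width-2 tree decomposition is:
Bags: B1 = {0, 4, 7}  B2 = {4, 7, 8}  B3 = {0, 3, 7}  B4 = {0, 4, 5}  B5 = {0, 4, 9}  B6 = {1, 7, 8}  B7 = {4, 6, 8}  B8 = {2, 7, 8}
Tree: B1–B2, B1–B3, B1–B4, B4–B5, B2–B6, B2–B7, B2–B8
The largest bag has 3 vertices, giving width 2; this decomposition certifies tw(G) ≤ 2. On the other hand G contains the 3-clique {1, 7, 8}. A clique must lie in a single bag of any decomposition, so no decomposition can have width below 2. Hence tw(G) = 2 exactly.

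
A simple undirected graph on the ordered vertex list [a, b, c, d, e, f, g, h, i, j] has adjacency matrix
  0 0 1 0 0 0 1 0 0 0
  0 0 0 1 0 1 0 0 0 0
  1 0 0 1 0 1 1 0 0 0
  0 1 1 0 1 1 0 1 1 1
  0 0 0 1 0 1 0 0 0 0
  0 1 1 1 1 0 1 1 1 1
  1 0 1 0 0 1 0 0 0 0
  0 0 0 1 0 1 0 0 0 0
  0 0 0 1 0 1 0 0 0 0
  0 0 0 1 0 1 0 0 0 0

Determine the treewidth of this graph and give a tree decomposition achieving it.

The largest bag has 3 vertices, giving width 2; this decomposition certifies tw(G) ≤ 2. For the lower bound, the 3 vertices {a, c, g} are pairwise adjacent, and any tree decomposition puts a clique entirely inside one bag — forcing width ≥ 2. Therefore the treewidth is 2.

Treewidth 2.
One such decomposition:
Bags: B1 = {d, f, h}  B2 = {c, d, f}  B3 = {b, d, f}  B4 = {d, f, j}  B5 = {c, f, g}  B6 = {d, e, f}  B7 = {d, f, i}  B8 = {a, c, g}
Tree: B1–B2, B2–B3, B3–B4, B2–B5, B3–B6, B1–B7, B5–B8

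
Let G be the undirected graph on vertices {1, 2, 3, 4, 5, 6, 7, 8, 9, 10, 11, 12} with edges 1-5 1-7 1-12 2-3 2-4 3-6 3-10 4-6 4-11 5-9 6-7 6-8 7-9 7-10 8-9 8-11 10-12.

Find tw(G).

A width-3 tree decomposition is:
Bags: B1 = {1, 5, 10, 12}  B2 = {1, 5, 7, 10}  B3 = {5, 7, 9, 10}  B4 = {3, 7, 9, 10}  B5 = {3, 6, 7, 9}  B6 = {3, 6, 8, 9}  B7 = {2, 3, 6, 8}  B8 = {2, 4, 6, 8}  B9 = {2, 4, 8, 11}
Tree: B1–B2, B2–B3, B3–B4, B4–B5, B5–B6, B6–B7, B7–B8, B8–B9
The largest bag has 4 vertices, giving width 3; this decomposition certifies tw(G) ≤ 3. For the lower bound: the 4 vertex sets {1,5,12}, {10}, {7}, {3,6,8,9} are disjoint, each induces a connected subgraph, and every pair is joined by at least one edge of G. Contracting each set to a single vertex therefore yields K_{4} as a minor, and since treewidth is minor-monotone, tw(G) ≥ tw(K_{4}) = 3. Combining the bounds, tw(G) = 3.

3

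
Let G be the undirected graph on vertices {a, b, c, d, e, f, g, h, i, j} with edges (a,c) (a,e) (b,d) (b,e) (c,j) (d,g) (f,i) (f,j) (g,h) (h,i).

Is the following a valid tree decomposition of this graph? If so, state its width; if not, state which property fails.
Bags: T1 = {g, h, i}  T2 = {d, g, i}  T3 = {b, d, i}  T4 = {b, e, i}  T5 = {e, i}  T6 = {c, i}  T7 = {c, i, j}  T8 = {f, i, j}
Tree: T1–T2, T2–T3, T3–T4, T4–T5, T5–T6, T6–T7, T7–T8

A tree decomposition must satisfy three properties: every vertex lies in some bag; for every edge, both endpoints lie together in some bag; and for every vertex, the bags containing it form a connected subtree. Here vertex a appears in no bag, so the decomposition is invalid.

No — vertex a appears in no bag.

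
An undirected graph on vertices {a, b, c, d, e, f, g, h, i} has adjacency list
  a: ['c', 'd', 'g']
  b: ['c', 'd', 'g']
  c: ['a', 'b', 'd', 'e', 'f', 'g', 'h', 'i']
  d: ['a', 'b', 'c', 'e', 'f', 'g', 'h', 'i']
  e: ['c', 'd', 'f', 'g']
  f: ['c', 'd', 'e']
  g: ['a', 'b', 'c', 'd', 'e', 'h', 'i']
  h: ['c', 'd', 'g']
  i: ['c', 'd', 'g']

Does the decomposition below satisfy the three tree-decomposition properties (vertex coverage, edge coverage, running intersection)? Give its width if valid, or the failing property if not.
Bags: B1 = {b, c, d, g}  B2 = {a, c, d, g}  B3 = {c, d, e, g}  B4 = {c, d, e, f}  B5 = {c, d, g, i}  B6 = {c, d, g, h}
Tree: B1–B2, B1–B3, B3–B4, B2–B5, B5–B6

Checking the three conditions: (i) the bags cover all of {a, b, c, d, e, f, g, h, i}; (ii) for each edge, some bag contains both endpoints; (iii) the bags containing any fixed vertex form a subtree. All hold, so the decomposition is valid with width 4 − 1 = 3.

Yes; width 3.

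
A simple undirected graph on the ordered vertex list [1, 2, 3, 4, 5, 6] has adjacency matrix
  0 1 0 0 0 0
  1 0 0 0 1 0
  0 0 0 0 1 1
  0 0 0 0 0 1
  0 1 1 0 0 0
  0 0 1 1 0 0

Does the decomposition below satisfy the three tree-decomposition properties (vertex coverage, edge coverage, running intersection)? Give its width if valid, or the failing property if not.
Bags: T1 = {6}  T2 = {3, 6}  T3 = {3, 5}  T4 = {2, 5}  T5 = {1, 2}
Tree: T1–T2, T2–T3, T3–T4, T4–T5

No — vertex 4 appears in no bag.

A tree decomposition must satisfy three properties: every vertex lies in some bag; for every edge, both endpoints lie together in some bag; and for every vertex, the bags containing it form a connected subtree. Here vertex 4 appears in no bag, so the decomposition is invalid.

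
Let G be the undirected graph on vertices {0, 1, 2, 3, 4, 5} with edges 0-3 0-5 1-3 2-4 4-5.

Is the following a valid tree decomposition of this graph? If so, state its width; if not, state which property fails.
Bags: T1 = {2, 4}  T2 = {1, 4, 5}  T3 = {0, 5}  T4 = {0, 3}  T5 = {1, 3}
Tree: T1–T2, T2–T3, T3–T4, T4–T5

No — bags containing vertex 1 are not connected in the tree.

A tree decomposition must satisfy three properties: every vertex lies in some bag; for every edge, both endpoints lie together in some bag; and for every vertex, the bags containing it form a connected subtree. Here bags containing vertex 1 are not connected in the tree, so the decomposition is invalid.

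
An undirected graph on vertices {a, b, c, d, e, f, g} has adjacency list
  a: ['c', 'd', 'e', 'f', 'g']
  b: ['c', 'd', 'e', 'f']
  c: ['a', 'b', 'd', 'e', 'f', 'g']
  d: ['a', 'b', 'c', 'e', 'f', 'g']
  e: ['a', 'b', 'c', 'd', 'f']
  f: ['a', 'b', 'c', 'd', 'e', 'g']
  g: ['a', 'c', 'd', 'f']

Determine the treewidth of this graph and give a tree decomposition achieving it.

Treewidth 4.
One optimal decomposition is:
Bags: B1 = {a, c, d, e, f}  B2 = {b, c, d, e, f}  B3 = {a, c, d, f, g}
Tree: B1–B2, B1–B3

The largest bag has 5 vertices, giving width 4; this decomposition certifies tw(G) ≤ 4. Conversely, {a, c, d, f, g} is a clique of size 5, and the vertices of any clique must share a bag in every tree decomposition; so some bag has ≥ 5 vertices and tw(G) ≥ 4. The upper and lower bounds meet at 4, so that is the treewidth.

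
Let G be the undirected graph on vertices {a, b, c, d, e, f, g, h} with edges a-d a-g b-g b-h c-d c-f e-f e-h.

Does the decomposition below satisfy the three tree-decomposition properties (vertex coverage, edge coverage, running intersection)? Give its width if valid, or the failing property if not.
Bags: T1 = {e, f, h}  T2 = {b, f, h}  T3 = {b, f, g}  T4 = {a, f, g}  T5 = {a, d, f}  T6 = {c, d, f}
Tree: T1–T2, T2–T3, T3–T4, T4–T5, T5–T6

Every vertex of G appears in some bag (union = {a, b, c, d, e, f, g, h}); every edge is covered by a bag; and for each vertex v the set of bags containing v is connected in the bag tree. The decomposition is therefore valid. The largest bag has 3 vertices, so the width is 2.

Yes; width 2.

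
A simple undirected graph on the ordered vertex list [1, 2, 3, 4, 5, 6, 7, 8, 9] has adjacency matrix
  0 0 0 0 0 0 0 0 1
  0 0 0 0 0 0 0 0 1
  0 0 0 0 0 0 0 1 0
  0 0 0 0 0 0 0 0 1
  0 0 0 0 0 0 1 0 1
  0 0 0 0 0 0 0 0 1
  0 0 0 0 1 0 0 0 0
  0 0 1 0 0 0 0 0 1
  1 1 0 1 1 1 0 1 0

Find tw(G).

A width-1 tree decomposition is:
Bags: B1 = {5, 9}  B2 = {6, 9}  B3 = {8, 9}  B4 = {3, 8}  B5 = {2, 9}  B6 = {1, 9}  B7 = {4, 9}  B8 = {5, 7}
Tree: B1–B2, B1–B3, B3–B4, B2–B5, B2–B6, B3–B7, B1–B8
Each bag holds 2 vertices, so the decomposition has width 1, which upper-bounds the treewidth. Any graph with an edge has treewidth ≥ 1, and G has the edge 9–5. Hence tw(G) = 1 exactly.

1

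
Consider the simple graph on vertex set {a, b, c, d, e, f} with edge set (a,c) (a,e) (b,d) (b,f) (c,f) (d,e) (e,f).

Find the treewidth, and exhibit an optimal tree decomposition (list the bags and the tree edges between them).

Each bag holds 3 vertices, so the decomposition has width 2, which upper-bounds the treewidth. The edges c–a–e–f–c form a cycle, so G is not a tree and its treewidth is at least 2. Combining the bounds, tw(G) = 2.

Treewidth 2.
One such decomposition:
Bags: B1 = {a, c, f}  B2 = {a, e, f}  B3 = {b, e, f}  B4 = {b, d, e}
Tree: B1–B2, B2–B3, B3–B4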